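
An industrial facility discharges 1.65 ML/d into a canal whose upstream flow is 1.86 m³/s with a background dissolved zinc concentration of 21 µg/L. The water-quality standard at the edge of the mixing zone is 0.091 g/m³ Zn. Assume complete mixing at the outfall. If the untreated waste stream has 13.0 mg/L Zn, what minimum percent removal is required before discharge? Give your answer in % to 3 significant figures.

46.9 %

1.65 ML/d = 0.0191 m³/s.
21 µg/L = 0.021 mg/L.
Mass balance: 0.091·1.879 = 0.0191·Cₑ + 1.86·0.021.
Cₑ = (0.171 − 0.03906) / 0.0191 = 6.909 mg/L.
Required removal = 1 − 6.909/13.0 = 46.86 %.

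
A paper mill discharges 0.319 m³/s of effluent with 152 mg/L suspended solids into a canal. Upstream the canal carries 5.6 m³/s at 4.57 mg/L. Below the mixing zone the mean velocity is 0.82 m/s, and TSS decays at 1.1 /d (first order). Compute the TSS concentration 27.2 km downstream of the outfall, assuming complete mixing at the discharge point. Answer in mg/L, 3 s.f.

After complete mixing, C₀ = (0.319·152 + 5.6·4.57) / 5.919 = 12.52 mg/L.
Travel time t = 2.72e+04 m / 0.82 m/s = 3.317e+04 s = 0.3839 d.
C = 12.52·exp(−1.1·0.3839) = 12.52·0.6555 = 8.204 mg/L.

8.20 mg/L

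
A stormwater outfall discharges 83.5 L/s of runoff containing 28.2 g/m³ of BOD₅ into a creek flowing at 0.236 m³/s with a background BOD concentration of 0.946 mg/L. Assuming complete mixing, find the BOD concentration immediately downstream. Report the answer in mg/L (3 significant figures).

83.5 L/s = 0.0835 m³/s.
Flow-weighted mixing gives C = (0.0835·28.2 + 0.236·0.946) / (0.0835 + 0.236) = 2.578/0.3195 = 8.069 mg/L.

8.07 mg/L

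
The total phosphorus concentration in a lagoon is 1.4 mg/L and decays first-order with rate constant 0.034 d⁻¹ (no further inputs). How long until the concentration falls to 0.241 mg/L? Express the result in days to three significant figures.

51.7 d

t = ln(C₀/C)/k = ln(1.4/0.241)/0.034 = 1.759/0.034 = 51.75 d.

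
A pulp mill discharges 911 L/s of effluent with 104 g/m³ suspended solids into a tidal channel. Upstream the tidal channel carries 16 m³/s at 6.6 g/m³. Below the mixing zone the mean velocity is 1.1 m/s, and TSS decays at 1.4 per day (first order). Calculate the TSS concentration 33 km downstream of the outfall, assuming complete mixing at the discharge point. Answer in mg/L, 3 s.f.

911 L/s = 0.911 m³/s.
After complete mixing, C₀ = (0.911·104 + 16·6.6) / 16.91 = 11.85 mg/L.
Travel time t = 3.3e+04 m / 1.1 m/s = 3e+04 s = 0.3472 d.
C = 11.85·exp(−1.4·0.3472) = 11.85·0.615 = 7.286 mg/L.

7.29 mg/L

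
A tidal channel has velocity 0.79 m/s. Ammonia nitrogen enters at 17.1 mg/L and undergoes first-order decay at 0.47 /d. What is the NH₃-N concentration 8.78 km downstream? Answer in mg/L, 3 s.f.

16.1 mg/L

Travel time t = 8.78 km / 0.79 m/s = 8780/0.79 = 1.111e+04 s = 0.1286 d.
First-order decay: C = 17.1·exp(−0.47·0.1286) = 17.1·0.9413 = 16.1 mg/L.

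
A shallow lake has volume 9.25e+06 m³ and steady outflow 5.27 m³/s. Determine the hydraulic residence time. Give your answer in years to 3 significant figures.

0.0556 yr

Q = 5.27 m³/s × 3.156e+07 s/yr = 1.663e+08 m³/yr.
Hydraulic residence time τ = V/Q = 9.25e+06/1.663e+08 = 0.05562 yr.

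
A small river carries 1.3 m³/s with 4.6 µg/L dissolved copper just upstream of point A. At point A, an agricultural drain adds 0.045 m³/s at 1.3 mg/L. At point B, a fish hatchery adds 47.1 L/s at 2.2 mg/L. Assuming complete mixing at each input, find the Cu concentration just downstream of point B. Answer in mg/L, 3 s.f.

4.6 µg/L = 0.0046 mg/L.
After input A: C = (1.3·0.0046 + 0.045·1.3) / 1.345 = 0.04794 mg/L.
47.1 L/s = 0.0471 m³/s.
After input B: C = (1.345·0.04794 + 0.0471·2.2) / 1.392 = 0.1208 mg/L.

0.121 mg/L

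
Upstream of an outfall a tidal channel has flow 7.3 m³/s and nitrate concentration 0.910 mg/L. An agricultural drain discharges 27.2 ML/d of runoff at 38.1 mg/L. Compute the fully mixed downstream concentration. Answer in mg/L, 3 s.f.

27.2 ML/d = 0.3148 m³/s.
Conservation of mass across the mixing zone: C = (0.3148·38.1 + 7.3·0.91) / (0.3148 + 7.3) = 18.64/7.615 = 2.448 mg/L.

2.45 mg/L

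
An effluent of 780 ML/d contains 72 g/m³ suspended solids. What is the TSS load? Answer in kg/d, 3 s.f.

56200 kg/d

780 ML/d = 9.028 m³/s.
Mass flux = Q·C = 9.028 m³/s × 72 g/m³ = 650 g/s.
= 650 g/s × 86.4 = 5.616e+04 kg/d.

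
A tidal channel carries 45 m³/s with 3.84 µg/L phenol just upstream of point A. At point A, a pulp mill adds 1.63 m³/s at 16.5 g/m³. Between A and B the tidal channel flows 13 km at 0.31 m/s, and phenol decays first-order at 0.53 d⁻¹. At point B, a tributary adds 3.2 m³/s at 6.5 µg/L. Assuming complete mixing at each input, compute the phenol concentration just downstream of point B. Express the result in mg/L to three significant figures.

3.84 µg/L = 0.00384 mg/L.
After input A: C = (45·0.00384 + 1.63·16.5) / 46.63 = 0.5805 mg/L.
Over the 13 km reach to input B (t = 4.194e+04 s = 0.4854 d), decay gives C = 0.5805·exp(−0.53·0.4854) = 0.4488 mg/L.
6.5 µg/L = 0.0065 mg/L.
After input B: C = (46.63·0.4488 + 3.2·0.0065) / 49.83 = 0.4204 mg/L.

0.420 mg/L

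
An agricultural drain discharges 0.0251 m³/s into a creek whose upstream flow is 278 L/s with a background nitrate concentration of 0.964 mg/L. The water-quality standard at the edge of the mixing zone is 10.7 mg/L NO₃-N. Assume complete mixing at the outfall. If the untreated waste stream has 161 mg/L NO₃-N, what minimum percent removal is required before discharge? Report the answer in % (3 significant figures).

278 L/s = 0.278 m³/s.
Mass balance: 10.7·0.3031 = 0.0251·Cₑ + 0.278·0.964.
Cₑ = (3.243 − 0.268) / 0.0251 = 118.5 mg/L.
Required removal = 1 − 118.5/161 = 26.38 %.

26.4 %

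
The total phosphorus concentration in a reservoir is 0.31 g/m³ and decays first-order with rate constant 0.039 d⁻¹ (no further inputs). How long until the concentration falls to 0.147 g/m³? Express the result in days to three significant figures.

19.1 d

t = ln(C₀/C)/k = ln(0.31/0.147)/0.039 = 0.7461/0.039 = 19.13 d.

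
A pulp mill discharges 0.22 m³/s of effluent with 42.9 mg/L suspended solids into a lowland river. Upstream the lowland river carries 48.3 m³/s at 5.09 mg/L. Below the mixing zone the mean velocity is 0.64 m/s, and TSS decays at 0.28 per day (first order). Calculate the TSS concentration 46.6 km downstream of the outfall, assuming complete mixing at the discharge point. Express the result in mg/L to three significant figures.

4.16 mg/L

After complete mixing, C₀ = (0.22·42.9 + 48.3·5.09) / 48.52 = 5.261 mg/L.
Travel time t = 4.66e+04 m / 0.64 m/s = 7.281e+04 s = 0.8427 d.
C = 5.261·exp(−0.28·0.8427) = 5.261·0.7898 = 4.156 mg/L.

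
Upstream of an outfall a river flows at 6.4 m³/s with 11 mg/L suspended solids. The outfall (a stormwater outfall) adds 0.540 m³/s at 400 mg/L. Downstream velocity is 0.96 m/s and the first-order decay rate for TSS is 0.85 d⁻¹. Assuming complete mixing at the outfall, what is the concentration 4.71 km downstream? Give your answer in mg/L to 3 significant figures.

After complete mixing, C₀ = (0.54·400 + 6.4·11) / 6.94 = 41.27 mg/L.
Travel time t = 4710 m / 0.96 m/s = 4906 s = 0.05679 d.
C = 41.27·exp(−0.85·0.05679) = 41.27·0.9529 = 39.32 mg/L.

39.3 mg/L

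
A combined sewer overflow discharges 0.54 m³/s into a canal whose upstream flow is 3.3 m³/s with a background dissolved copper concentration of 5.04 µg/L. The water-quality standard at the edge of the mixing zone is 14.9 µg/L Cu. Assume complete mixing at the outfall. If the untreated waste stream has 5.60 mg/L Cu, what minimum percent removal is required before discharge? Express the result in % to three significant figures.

98.7 %

5.04 µg/L = 0.00504 mg/L.
14.9 µg/L = 0.0149 mg/L.
Mass balance: 0.0149·3.84 = 0.54·Cₑ + 3.3·0.00504.
Cₑ = (0.05722 − 0.01663) / 0.54 = 0.07516 mg/L.
Required removal = 1 − 0.07516/5.60 = 98.66 %.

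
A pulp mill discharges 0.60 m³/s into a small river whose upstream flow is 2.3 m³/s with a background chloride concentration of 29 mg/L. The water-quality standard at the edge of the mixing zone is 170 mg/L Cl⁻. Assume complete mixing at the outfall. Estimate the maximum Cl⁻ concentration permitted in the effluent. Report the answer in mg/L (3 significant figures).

710 mg/L

Mass balance: 170·2.9 = 0.6·Cₑ + 2.3·29.
Cₑ = (493 − 66.7) / 0.6 = 710.5 mg/L.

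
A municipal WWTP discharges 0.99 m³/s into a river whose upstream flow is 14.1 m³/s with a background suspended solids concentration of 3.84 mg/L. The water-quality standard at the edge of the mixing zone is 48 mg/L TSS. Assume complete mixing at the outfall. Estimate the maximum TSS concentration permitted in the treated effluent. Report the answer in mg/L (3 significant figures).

Mass balance: 48·15.09 = 0.99·Cₑ + 14.1·3.84.
Cₑ = (724.3 − 54.14) / 0.99 = 676.9 mg/L.

677 mg/L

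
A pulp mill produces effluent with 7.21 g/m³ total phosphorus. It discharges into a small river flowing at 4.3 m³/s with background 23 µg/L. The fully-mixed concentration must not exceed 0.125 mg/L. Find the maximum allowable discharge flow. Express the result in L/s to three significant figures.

61.9 L/s

23 µg/L = 0.023 mg/L.
Mass balance at complete mixing: C_std·(Q_w + Q_r) = Q_w·C_e + Q_r·C_b.
Rearranging, Q_w = Q_r·(C_std − C_b)/(C_e − C_std) = 4.3·(0.125 − 0.023) / (7.21 − 0.125) = 0.06191 m³/s.
= 61.91 L/s.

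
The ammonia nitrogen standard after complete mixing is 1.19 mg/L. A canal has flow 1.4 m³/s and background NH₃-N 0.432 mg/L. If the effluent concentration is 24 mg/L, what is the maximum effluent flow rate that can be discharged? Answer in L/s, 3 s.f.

46.5 L/s

Mass balance at complete mixing: C_std·(Q_w + Q_r) = Q_w·C_e + Q_r·C_b.
Rearranging, Q_w = Q_r·(C_std − C_b)/(C_e − C_std) = 1.4·(1.19 − 0.432) / (24 − 1.19) = 0.04652 m³/s.
= 46.52 L/s.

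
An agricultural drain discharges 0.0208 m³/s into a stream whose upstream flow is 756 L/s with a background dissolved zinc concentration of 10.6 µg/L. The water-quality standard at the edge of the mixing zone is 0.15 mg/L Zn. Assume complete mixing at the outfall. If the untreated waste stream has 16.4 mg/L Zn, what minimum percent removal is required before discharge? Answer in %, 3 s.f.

68.2 %

756 L/s = 0.756 m³/s.
10.6 µg/L = 0.0106 mg/L.
Mass balance: 0.15·0.7768 = 0.0208·Cₑ + 0.756·0.0106.
Cₑ = (0.1165 − 0.008014) / 0.0208 = 5.217 mg/L.
Required removal = 1 − 5.217/16.4 = 68.19 %.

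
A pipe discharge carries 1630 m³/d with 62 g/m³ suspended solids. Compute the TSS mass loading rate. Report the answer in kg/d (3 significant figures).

1630 m³/d = 0.01887 m³/s.
Mass flux = Q·C = 0.01887 m³/s × 62 g/m³ = 1.17 g/s.
= 1.17 g/s × 86.4 = 101.1 kg/d.

101 kg/d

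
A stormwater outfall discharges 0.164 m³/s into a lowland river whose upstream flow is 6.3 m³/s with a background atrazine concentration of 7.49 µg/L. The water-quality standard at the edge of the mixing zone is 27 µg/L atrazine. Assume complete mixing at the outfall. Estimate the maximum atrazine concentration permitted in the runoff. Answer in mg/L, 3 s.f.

0.776 mg/L

7.49 µg/L = 0.00749 mg/L.
27 µg/L = 0.027 mg/L.
Mass balance: 0.027·6.464 = 0.164·Cₑ + 6.3·0.00749.
Cₑ = (0.1745 − 0.04719) / 0.164 = 0.7765 mg/L.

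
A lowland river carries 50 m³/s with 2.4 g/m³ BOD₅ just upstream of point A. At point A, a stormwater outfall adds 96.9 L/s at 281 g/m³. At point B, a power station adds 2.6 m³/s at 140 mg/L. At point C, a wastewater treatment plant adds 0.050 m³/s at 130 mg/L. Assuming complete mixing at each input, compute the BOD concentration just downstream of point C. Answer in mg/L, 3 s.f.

9.82 mg/L

96.9 L/s = 0.0969 m³/s.
After input A: C = (50·2.4 + 0.0969·281) / 50.1 = 2.939 mg/L.
After input B: C = (50.1·2.939 + 2.6·140) / 52.7 = 9.701 mg/L.
After input C: C = (52.7·9.701 + 0.05·130) / 52.75 = 9.815 mg/L.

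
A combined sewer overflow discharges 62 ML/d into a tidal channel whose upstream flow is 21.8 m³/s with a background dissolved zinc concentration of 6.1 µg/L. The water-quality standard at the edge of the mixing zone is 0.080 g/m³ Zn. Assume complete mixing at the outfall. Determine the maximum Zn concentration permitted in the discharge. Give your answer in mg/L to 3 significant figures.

2.33 mg/L

62 ML/d = 0.7176 m³/s.
6.1 µg/L = 0.0061 mg/L.
Mass balance: 0.08·22.52 = 0.7176·Cₑ + 21.8·0.0061.
Cₑ = (1.801 − 0.133) / 0.7176 = 2.325 mg/L.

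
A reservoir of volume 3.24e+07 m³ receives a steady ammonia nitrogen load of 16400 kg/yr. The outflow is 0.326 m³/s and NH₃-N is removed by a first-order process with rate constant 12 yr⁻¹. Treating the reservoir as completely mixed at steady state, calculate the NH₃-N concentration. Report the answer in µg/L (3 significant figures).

41.1 µg/L

Outflow Q = 0.326 m³/s × 3.156e+07 s/yr = 1.029e+07 m³/yr.
Steady-state CSTR mass balance: W = Q·C + k·V·C, so C = W/(Q + kV).
Q + kV = 1.029e+07 + 12·3.24e+07 = 3.991e+08 m³/yr.
C = 16400/3.991e+08 = 4.109e-05 kg/m³ = 0.04109 mg/L = 41.09 µg/L.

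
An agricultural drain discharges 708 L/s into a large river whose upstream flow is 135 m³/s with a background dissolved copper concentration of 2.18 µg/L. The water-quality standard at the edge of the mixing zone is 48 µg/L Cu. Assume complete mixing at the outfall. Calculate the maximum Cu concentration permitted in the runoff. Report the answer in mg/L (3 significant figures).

8.78 mg/L

708 L/s = 0.708 m³/s.
2.18 µg/L = 0.00218 mg/L.
48 µg/L = 0.048 mg/L.
Mass balance: 0.048·135.7 = 0.708·Cₑ + 135·0.00218.
Cₑ = (6.514 − 0.2943) / 0.708 = 8.785 mg/L.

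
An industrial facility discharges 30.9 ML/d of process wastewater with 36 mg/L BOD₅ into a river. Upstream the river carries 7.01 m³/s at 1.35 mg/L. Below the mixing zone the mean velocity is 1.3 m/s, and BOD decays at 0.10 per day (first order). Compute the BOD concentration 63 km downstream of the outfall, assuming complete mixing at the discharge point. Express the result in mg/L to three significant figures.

30.9 ML/d = 0.3576 m³/s.
After complete mixing, C₀ = (0.3576·36 + 7.01·1.35) / 7.368 = 3.032 mg/L.
Travel time t = 6.3e+04 m / 1.3 m/s = 4.846e+04 s = 0.5609 d.
C = 3.032·exp(−0.10·0.5609) = 3.032·0.9455 = 2.867 mg/L.

2.87 mg/L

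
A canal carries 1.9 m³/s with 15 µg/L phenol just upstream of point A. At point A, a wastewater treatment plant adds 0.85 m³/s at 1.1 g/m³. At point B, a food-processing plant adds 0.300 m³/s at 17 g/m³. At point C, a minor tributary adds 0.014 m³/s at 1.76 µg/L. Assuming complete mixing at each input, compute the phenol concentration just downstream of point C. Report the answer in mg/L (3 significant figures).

1.98 mg/L

15 µg/L = 0.015 mg/L.
After input A: C = (1.9·0.015 + 0.85·1.1) / 2.75 = 0.3504 mg/L.
After input B: C = (2.75·0.3504 + 0.3·17) / 3.05 = 1.988 mg/L.
1.76 µg/L = 0.00176 mg/L.
After input C: C = (3.05·1.988 + 0.014·0.00176) / 3.064 = 1.979 mg/L.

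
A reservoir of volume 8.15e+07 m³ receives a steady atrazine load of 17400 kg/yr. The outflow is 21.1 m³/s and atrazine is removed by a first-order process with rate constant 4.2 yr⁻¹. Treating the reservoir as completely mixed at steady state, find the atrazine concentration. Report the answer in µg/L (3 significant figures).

17.3 µg/L

Outflow Q = 21.1 m³/s × 3.156e+07 s/yr = 6.659e+08 m³/yr.
Steady-state CSTR mass balance: W = Q·C + k·V·C, so C = W/(Q + kV).
Q + kV = 6.659e+08 + 4.2·8.15e+07 = 1.008e+09 m³/yr.
C = 17400/1.008e+09 = 1.726e-05 kg/m³ = 0.01726 mg/L = 17.26 µg/L.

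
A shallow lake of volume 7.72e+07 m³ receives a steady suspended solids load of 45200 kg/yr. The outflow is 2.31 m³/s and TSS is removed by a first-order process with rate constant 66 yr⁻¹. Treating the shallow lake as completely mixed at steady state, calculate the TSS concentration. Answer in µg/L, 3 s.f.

8.75 µg/L

Outflow Q = 2.31 m³/s × 3.156e+07 s/yr = 7.29e+07 m³/yr.
Steady-state CSTR mass balance: W = Q·C + k·V·C, so C = W/(Q + kV).
Q + kV = 7.29e+07 + 66·7.72e+07 = 5.168e+09 m³/yr.
C = 45200/5.168e+09 = 8.746e-06 kg/m³ = 0.008746 mg/L = 8.746 µg/L.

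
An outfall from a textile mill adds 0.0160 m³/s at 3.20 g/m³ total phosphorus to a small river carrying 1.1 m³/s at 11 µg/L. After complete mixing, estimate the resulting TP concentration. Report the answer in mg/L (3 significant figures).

11 µg/L = 0.011 mg/L.
Conservation of mass across the mixing zone: C = (0.016·3.2 + 1.1·0.011) / (0.016 + 1.1) = 0.0633/1.116 = 0.05672 mg/L.

0.0567 mg/L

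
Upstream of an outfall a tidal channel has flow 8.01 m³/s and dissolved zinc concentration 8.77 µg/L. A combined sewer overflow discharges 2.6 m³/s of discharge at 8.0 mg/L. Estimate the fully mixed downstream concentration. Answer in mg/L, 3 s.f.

8.77 µg/L = 0.00877 mg/L.
Conservation of mass across the mixing zone: C = (2.6·8 + 8.01·0.00877) / (2.6 + 8.01) = 20.87/10.61 = 1.967 mg/L.

1.97 mg/L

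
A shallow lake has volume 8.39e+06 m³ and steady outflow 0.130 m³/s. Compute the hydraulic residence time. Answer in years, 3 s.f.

2.05 yr

Q = 0.130 m³/s × 3.156e+07 s/yr = 4.102e+06 m³/yr.
Hydraulic residence time τ = V/Q = 8.39e+06/4.102e+06 = 2.045 yr.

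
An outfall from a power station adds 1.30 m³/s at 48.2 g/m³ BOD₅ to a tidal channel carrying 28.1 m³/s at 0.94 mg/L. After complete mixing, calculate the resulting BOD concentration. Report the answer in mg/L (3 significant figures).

By mass balance at complete mixing, C = (1.3·48.2 + 28.1·0.94) / (1.3 + 28.1) = 89.07/29.4 = 3.03 mg/L.

3.03 mg/L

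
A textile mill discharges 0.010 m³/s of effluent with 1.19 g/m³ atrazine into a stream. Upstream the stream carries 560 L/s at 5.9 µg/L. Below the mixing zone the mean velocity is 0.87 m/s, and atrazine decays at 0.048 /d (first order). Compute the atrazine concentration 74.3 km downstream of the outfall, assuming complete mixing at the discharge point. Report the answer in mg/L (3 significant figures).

0.0254 mg/L

560 L/s = 0.56 m³/s.
5.9 µg/L = 0.0059 mg/L.
After complete mixing, C₀ = (0.01·1.19 + 0.56·0.0059) / 0.57 = 0.02667 mg/L.
Travel time t = 7.43e+04 m / 0.87 m/s = 8.54e+04 s = 0.9885 d.
C = 0.02667·exp(−0.048·0.9885) = 0.02667·0.9537 = 0.02544 mg/L.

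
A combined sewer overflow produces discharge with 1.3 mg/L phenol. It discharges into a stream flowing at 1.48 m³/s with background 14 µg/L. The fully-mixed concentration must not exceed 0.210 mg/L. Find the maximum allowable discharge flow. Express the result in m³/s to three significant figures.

0.266 m³/s

14 µg/L = 0.014 mg/L.
Mass balance at complete mixing: C_std·(Q_w + Q_r) = Q_w·C_e + Q_r·C_b.
Rearranging, Q_w = Q_r·(C_std − C_b)/(C_e − C_std) = 1.48·(0.21 − 0.014) / (1.3 − 0.21) = 0.2661 m³/s.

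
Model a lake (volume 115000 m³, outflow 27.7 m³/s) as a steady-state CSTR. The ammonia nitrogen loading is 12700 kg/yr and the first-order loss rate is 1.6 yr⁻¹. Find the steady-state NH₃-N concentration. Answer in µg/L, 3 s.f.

Outflow Q = 27.7 m³/s × 3.156e+07 s/yr = 8.741e+08 m³/yr.
Steady-state CSTR mass balance: W = Q·C + k·V·C, so C = W/(Q + kV).
Q + kV = 8.741e+08 + 1.6·115000 = 8.743e+08 m³/yr.
C = 12700/8.743e+08 = 1.453e-05 kg/m³ = 0.01453 mg/L = 14.53 µg/L.

14.5 µg/L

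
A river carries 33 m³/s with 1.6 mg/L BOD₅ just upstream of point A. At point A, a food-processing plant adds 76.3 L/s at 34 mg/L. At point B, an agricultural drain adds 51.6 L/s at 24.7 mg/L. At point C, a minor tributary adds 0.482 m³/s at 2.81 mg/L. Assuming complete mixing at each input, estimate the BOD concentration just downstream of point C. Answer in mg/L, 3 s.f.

76.3 L/s = 0.0763 m³/s.
After input A: C = (33·1.6 + 0.0763·34) / 33.08 = 1.675 mg/L.
51.6 L/s = 0.0516 m³/s.
After input B: C = (33.08·1.675 + 0.0516·24.7) / 33.13 = 1.711 mg/L.
After input C: C = (33.13·1.711 + 0.482·2.81) / 33.61 = 1.726 mg/L.

1.73 mg/L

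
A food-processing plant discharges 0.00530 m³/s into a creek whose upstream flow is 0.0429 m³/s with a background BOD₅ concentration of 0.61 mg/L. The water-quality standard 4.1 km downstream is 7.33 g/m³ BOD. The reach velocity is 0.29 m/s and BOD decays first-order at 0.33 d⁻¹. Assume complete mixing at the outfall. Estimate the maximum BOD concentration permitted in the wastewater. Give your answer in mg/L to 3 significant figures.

65.4 mg/L

Travel time to the compliance point: t = 4100/0.29 = 1.414e+04 s = 0.1636 d; decay factor exp(−0.33·0.1636) = 0.9474.
So the concentration just after mixing may be at most 7.33/0.9474 = 7.737 mg/L.
Mass balance: 7.737·0.0482 = 0.0053·Cₑ + 0.0429·0.61.
Cₑ = (0.3729 − 0.02617) / 0.0053 = 65.42 mg/L.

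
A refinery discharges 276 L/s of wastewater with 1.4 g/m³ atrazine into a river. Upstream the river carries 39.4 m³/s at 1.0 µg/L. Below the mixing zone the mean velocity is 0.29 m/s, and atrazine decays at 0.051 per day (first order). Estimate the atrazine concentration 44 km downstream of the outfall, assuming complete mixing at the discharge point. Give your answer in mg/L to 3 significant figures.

276 L/s = 0.276 m³/s.
1.0 µg/L = 0.001 mg/L.
After complete mixing, C₀ = (0.276·1.4 + 39.4·0.001) / 39.68 = 0.01073 mg/L.
Travel time t = 4.4e+04 m / 0.29 m/s = 1.517e+05 s = 1.756 d.
C = 0.01073·exp(−0.051·1.756) = 0.01073·0.9143 = 0.009813 mg/L.

0.00981 mg/L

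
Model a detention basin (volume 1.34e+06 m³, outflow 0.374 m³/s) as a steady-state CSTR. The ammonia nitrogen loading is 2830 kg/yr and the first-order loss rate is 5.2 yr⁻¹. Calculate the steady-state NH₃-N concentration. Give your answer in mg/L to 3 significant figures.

0.151 mg/L

Outflow Q = 0.374 m³/s × 3.156e+07 s/yr = 1.18e+07 m³/yr.
Steady-state CSTR mass balance: W = Q·C + k·V·C, so C = W/(Q + kV).
Q + kV = 1.18e+07 + 5.2·1.34e+06 = 1.877e+07 m³/yr.
C = 2830/1.877e+07 = 0.0001508 kg/m³ = 0.1508 mg/L.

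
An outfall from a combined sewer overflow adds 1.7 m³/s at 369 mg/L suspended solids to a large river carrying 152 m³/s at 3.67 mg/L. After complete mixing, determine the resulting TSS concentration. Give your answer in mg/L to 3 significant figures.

By mass balance at complete mixing, C = (1.7·369 + 152·3.67) / (1.7 + 152) = 1185/153.7 = 7.711 mg/L.

7.71 mg/L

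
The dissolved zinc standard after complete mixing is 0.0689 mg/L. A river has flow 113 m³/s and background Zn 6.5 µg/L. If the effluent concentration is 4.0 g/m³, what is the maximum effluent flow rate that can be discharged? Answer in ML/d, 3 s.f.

155 ML/d

6.5 µg/L = 0.0065 mg/L.
Mass balance at complete mixing: C_std·(Q_w + Q_r) = Q_w·C_e + Q_r·C_b.
Rearranging, Q_w = Q_r·(C_std − C_b)/(C_e − C_std) = 113·(0.0689 − 0.0065) / (4 − 0.0689) = 1.794 m³/s.
= 155 ML/d.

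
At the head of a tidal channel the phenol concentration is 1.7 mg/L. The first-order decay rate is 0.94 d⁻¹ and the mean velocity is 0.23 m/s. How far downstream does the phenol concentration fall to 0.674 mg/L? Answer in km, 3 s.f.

19.6 km

From C = C₀·e^(−kt), t = ln(C₀/C)/k = ln(1.7/0.674)/0.94 = 0.9252/0.94 = 0.9842 d.
Distance = v·t = 0.23 m/s × 8.504e+04 s = 1.956e+04 m = 19.56 km.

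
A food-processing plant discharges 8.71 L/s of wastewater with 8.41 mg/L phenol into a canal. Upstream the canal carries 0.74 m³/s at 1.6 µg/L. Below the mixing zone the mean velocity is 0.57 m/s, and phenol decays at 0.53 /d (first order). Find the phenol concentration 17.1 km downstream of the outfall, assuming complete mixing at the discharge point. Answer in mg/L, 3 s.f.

0.0827 mg/L

8.71 L/s = 0.00871 m³/s.
1.6 µg/L = 0.0016 mg/L.
After complete mixing, C₀ = (0.00871·8.41 + 0.74·0.0016) / 0.7487 = 0.09942 mg/L.
Travel time t = 1.71e+04 m / 0.57 m/s = 3e+04 s = 0.3472 d.
C = 0.09942·exp(−0.53·0.3472) = 0.09942·0.8319 = 0.08271 mg/L.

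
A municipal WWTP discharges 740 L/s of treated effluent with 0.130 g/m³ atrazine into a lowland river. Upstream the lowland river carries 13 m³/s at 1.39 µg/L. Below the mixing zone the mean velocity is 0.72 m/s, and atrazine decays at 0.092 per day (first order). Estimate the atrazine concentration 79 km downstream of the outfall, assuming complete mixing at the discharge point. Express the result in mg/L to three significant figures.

740 L/s = 0.74 m³/s.
1.39 µg/L = 0.00139 mg/L.
After complete mixing, C₀ = (0.74·0.13 + 13·0.00139) / 13.74 = 0.008317 mg/L.
Travel time t = 7.9e+04 m / 0.72 m/s = 1.097e+05 s = 1.27 d.
C = 0.008317·exp(−0.092·1.27) = 0.008317·0.8897 = 0.0074 mg/L.

0.00740 mg/L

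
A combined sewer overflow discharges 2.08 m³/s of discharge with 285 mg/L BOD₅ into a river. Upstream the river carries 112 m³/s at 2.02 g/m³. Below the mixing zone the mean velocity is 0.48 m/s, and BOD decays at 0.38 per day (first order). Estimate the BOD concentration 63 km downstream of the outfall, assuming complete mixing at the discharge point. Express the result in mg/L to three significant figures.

4.03 mg/L

After complete mixing, C₀ = (2.08·285 + 112·2.02) / 114.1 = 7.18 mg/L.
Travel time t = 6.3e+04 m / 0.48 m/s = 1.312e+05 s = 1.519 d.
C = 7.18·exp(−0.38·1.519) = 7.18·0.5614 = 4.031 mg/L.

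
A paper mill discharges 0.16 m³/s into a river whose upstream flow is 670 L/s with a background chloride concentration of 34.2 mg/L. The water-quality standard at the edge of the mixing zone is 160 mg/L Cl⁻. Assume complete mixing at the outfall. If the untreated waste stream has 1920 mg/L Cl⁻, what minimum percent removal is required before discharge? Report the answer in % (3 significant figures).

670 L/s = 0.67 m³/s.
Mass balance: 160·0.83 = 0.16·Cₑ + 0.67·34.2.
Cₑ = (132.8 − 22.91) / 0.16 = 686.8 mg/L.
Required removal = 1 − 686.8/1920 = 64.23 %.

64.2 %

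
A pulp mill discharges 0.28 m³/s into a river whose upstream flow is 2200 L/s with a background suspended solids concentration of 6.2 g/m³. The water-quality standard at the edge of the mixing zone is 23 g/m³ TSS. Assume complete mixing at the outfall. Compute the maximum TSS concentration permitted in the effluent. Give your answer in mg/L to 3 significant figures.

2200 L/s = 2.2 m³/s.
Mass balance: 23·2.48 = 0.28·Cₑ + 2.2·6.2.
Cₑ = (57.04 − 13.64) / 0.28 = 155 mg/L.

155 mg/L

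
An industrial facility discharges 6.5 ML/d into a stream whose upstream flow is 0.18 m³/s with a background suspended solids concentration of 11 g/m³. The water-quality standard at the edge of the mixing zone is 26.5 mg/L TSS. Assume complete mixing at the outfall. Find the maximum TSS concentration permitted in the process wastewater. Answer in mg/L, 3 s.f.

6.5 ML/d = 0.07523 m³/s.
Mass balance: 26.5·0.2552 = 0.07523·Cₑ + 0.18·11.
Cₑ = (6.764 − 1.98) / 0.07523 = 63.59 mg/L.

63.6 mg/L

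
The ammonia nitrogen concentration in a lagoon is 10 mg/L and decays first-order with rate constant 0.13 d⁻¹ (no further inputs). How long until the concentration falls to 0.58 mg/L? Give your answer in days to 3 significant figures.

21.9 d

t = ln(C₀/C)/k = ln(10/0.58)/0.13 = 2.847/0.13 = 21.9 d.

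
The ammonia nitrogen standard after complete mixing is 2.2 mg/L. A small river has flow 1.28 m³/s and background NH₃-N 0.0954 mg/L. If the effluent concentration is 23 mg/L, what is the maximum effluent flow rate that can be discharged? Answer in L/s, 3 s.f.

130 L/s

Mass balance at complete mixing: C_std·(Q_w + Q_r) = Q_w·C_e + Q_r·C_b.
Rearranging, Q_w = Q_r·(C_std − C_b)/(C_e − C_std) = 1.28·(2.2 − 0.0954) / (23 − 2.2) = 0.1295 m³/s.
= 129.5 L/s.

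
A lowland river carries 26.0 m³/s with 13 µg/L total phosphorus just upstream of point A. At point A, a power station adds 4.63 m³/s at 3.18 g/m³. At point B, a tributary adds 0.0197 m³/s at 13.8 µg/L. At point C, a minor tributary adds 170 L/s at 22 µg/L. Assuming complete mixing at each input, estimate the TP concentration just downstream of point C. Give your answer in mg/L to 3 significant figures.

0.489 mg/L

13 µg/L = 0.013 mg/L.
After input A: C = (26·0.013 + 4.63·3.18) / 30.63 = 0.4917 mg/L.
13.8 µg/L = 0.0138 mg/L.
After input B: C = (30.63·0.4917 + 0.0197·0.0138) / 30.65 = 0.4914 mg/L.
170 L/s = 0.17 m³/s.
22 µg/L = 0.022 mg/L.
After input C: C = (30.65·0.4914 + 0.17·0.022) / 30.82 = 0.4888 mg/L.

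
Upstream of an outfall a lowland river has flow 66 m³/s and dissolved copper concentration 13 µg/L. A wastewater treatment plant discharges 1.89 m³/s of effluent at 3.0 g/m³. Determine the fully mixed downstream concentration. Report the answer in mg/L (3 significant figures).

0.0962 mg/L

13 µg/L = 0.013 mg/L.
Conservation of mass across the mixing zone: C = (1.89·3 + 66·0.013) / (1.89 + 66) = 6.528/67.89 = 0.09616 mg/L.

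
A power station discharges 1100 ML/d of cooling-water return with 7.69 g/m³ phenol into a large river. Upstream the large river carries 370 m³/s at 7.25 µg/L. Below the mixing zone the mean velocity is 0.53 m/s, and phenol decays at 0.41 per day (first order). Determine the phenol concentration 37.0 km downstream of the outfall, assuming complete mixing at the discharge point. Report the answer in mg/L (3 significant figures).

0.189 mg/L

1100 ML/d = 12.73 m³/s.
7.25 µg/L = 0.00725 mg/L.
After complete mixing, C₀ = (12.73·7.69 + 370·0.00725) / 382.7 = 0.2628 mg/L.
Travel time t = 3.7e+04 m / 0.53 m/s = 6.981e+04 s = 0.808 d.
C = 0.2628·exp(−0.41·0.808) = 0.2628·0.718 = 0.1887 mg/L.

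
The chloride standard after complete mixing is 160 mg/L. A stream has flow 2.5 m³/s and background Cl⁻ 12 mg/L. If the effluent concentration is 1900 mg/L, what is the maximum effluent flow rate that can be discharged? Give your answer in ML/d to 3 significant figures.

Mass balance at complete mixing: C_std·(Q_w + Q_r) = Q_w·C_e + Q_r·C_b.
Rearranging, Q_w = Q_r·(C_std − C_b)/(C_e − C_std) = 2.5·(160 − 12) / (1900 − 160) = 0.2126 m³/s.
= 18.37 ML/d.

18.4 ML/d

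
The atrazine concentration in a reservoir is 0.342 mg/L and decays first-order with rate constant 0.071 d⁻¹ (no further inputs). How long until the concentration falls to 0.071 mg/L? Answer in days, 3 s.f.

t = ln(C₀/C)/k = ln(0.342/0.071)/0.071 = 1.572/0.071 = 22.14 d.

22.1 d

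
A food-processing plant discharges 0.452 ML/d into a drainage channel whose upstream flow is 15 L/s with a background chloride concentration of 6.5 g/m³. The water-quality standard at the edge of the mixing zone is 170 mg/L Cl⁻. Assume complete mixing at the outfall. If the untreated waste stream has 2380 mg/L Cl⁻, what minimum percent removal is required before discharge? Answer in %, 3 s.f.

73.2 %

0.452 ML/d = 0.005231 m³/s.
15 L/s = 0.015 m³/s.
Mass balance: 170·0.02023 = 0.005231·Cₑ + 0.015·6.5.
Cₑ = (3.439 − 0.0975) / 0.005231 = 638.8 mg/L.
Required removal = 1 − 638.8/2380 = 73.16 %.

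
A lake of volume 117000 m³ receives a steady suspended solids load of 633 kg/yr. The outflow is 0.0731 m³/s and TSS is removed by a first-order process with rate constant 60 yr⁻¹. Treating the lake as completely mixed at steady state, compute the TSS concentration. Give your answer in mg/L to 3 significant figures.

Outflow Q = 0.0731 m³/s × 3.156e+07 s/yr = 2.307e+06 m³/yr.
Steady-state CSTR mass balance: W = Q·C + k·V·C, so C = W/(Q + kV).
Q + kV = 2.307e+06 + 60·117000 = 9.327e+06 m³/yr.
C = 633/9.327e+06 = 6.787e-05 kg/m³ = 0.06787 mg/L.

0.0679 mg/L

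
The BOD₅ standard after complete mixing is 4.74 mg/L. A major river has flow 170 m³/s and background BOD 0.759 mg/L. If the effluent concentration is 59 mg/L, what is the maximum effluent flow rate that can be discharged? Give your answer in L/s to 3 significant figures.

Mass balance at complete mixing: C_std·(Q_w + Q_r) = Q_w·C_e + Q_r·C_b.
Rearranging, Q_w = Q_r·(C_std − C_b)/(C_e − C_std) = 170·(4.74 − 0.759) / (59 − 4.74) = 12.47 m³/s.
= 1.247e+04 L/s.

12500 L/s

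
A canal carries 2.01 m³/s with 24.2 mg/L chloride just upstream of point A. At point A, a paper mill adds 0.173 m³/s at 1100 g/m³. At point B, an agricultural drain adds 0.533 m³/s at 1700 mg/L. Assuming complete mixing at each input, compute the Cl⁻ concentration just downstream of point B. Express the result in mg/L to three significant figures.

422 mg/L

After input A: C = (2.01·24.2 + 0.173·1100) / 2.183 = 109.5 mg/L.
After input B: C = (2.183·109.5 + 0.533·1700) / 2.716 = 421.6 mg/L.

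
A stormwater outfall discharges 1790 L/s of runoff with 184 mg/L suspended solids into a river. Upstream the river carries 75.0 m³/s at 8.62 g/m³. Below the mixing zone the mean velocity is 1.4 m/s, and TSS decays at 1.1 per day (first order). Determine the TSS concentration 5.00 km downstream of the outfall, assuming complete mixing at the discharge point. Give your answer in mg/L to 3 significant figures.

1790 L/s = 1.79 m³/s.
After complete mixing, C₀ = (1.79·184 + 75·8.62) / 76.79 = 12.71 mg/L.
Travel time t = 5000 m / 1.4 m/s = 3571 s = 0.04134 d.
C = 12.71·exp(−1.1·0.04134) = 12.71·0.9555 = 12.14 mg/L.

12.1 mg/L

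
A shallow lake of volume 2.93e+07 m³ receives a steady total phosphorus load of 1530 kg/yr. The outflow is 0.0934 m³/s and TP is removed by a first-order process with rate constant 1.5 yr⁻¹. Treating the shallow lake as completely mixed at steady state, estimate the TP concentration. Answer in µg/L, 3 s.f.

Outflow Q = 0.0934 m³/s × 3.156e+07 s/yr = 2.947e+06 m³/yr.
Steady-state CSTR mass balance: W = Q·C + k·V·C, so C = W/(Q + kV).
Q + kV = 2.947e+06 + 1.5·2.93e+07 = 4.69e+07 m³/yr.
C = 1530/4.69e+07 = 3.262e-05 kg/m³ = 0.03262 mg/L = 32.62 µg/L.

32.6 µg/L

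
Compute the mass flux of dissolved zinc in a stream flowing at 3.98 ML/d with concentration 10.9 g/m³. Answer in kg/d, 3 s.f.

3.98 ML/d = 0.04606 m³/s.
Mass flux = Q·C = 0.04606 m³/s × 10.9 g/m³ = 0.5021 g/s.
= 0.5021 g/s × 86.4 = 43.38 kg/d.

43.4 kg/d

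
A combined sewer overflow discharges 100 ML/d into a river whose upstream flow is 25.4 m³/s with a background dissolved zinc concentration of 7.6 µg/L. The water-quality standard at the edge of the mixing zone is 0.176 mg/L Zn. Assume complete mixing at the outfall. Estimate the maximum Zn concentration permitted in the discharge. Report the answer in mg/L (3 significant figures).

100 ML/d = 1.157 m³/s.
7.6 µg/L = 0.0076 mg/L.
Mass balance: 0.176·26.56 = 1.157·Cₑ + 25.4·0.0076.
Cₑ = (4.674 − 0.193) / 1.157 = 3.872 mg/L.

3.87 mg/L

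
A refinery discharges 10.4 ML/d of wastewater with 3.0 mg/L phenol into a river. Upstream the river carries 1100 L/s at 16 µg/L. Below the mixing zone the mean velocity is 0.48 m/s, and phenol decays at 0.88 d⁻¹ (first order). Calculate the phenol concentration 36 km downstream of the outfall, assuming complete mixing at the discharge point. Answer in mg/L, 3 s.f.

10.4 ML/d = 0.1204 m³/s.
1100 L/s = 1.1 m³/s.
16 µg/L = 0.016 mg/L.
After complete mixing, C₀ = (0.1204·3 + 1.1·0.016) / 1.22 = 0.3103 mg/L.
Travel time t = 3.6e+04 m / 0.48 m/s = 7.5e+04 s = 0.8681 d.
C = 0.3103·exp(−0.88·0.8681) = 0.3103·0.4659 = 0.1446 mg/L.

0.145 mg/L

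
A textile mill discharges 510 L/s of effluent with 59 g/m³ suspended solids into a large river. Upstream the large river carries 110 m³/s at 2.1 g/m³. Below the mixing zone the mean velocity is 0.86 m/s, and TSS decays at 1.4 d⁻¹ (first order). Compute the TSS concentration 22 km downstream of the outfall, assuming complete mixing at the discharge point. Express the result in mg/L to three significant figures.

510 L/s = 0.51 m³/s.
After complete mixing, C₀ = (0.51·59 + 110·2.1) / 110.5 = 2.363 mg/L.
Travel time t = 2.2e+04 m / 0.86 m/s = 2.558e+04 s = 0.2961 d.
C = 2.363·exp(−1.4·0.2961) = 2.363·0.6607 = 1.561 mg/L.

1.56 mg/L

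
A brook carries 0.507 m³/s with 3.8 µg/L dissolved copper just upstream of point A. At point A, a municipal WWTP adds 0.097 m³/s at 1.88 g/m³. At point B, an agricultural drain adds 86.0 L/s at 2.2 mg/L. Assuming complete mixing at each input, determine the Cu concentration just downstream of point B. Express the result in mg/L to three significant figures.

3.8 µg/L = 0.0038 mg/L.
After input A: C = (0.507·0.0038 + 0.097·1.88) / 0.604 = 0.3051 mg/L.
86.0 L/s = 0.086 m³/s.
After input B: C = (0.604·0.3051 + 0.086·2.2) / 0.69 = 0.5413 mg/L.

0.541 mg/L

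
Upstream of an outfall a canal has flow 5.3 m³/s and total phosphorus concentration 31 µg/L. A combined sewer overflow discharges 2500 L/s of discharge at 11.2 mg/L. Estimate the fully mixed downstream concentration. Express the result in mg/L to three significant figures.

3.61 mg/L

2500 L/s = 2.5 m³/s.
31 µg/L = 0.031 mg/L.
Conservation of mass across the mixing zone: C = (2.5·11.2 + 5.3·0.031) / (2.5 + 5.3) = 28.16/7.8 = 3.611 mg/L.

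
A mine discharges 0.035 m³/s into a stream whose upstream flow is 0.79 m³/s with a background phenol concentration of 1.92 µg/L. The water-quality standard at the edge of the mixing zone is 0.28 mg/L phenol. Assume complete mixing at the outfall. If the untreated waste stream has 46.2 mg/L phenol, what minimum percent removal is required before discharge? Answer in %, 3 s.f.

1.92 µg/L = 0.00192 mg/L.
Mass balance: 0.28·0.825 = 0.035·Cₑ + 0.79·0.00192.
Cₑ = (0.231 − 0.001517) / 0.035 = 6.557 mg/L.
Required removal = 1 − 6.557/46.2 = 85.81 %.

85.8 %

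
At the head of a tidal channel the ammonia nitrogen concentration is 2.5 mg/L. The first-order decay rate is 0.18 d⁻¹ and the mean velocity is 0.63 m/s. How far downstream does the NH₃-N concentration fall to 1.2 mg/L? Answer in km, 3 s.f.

From C = C₀·e^(−kt), t = ln(C₀/C)/k = ln(2.5/1.2)/0.18 = 0.734/0.18 = 4.078 d.
Distance = v·t = 0.63 m/s × 3.523e+05 s = 2.22e+05 m = 222 km.

222 km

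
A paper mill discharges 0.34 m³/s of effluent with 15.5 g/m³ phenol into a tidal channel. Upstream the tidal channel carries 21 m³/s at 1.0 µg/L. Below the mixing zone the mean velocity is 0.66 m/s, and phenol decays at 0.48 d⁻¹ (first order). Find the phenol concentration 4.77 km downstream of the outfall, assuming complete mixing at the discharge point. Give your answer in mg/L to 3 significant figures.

0.238 mg/L

1.0 µg/L = 0.001 mg/L.
After complete mixing, C₀ = (0.34·15.5 + 21·0.001) / 21.34 = 0.2479 mg/L.
Travel time t = 4770 m / 0.66 m/s = 7227 s = 0.08365 d.
C = 0.2479·exp(−0.48·0.08365) = 0.2479·0.9606 = 0.2382 mg/L.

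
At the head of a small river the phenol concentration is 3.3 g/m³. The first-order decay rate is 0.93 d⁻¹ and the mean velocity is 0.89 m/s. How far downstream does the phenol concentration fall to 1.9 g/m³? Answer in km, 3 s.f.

From C = C₀·e^(−kt), t = ln(C₀/C)/k = ln(3.3/1.9)/0.93 = 0.5521/0.93 = 0.5936 d.
Distance = v·t = 0.89 m/s × 5.129e+04 s = 4.565e+04 m = 45.65 km.

45.6 km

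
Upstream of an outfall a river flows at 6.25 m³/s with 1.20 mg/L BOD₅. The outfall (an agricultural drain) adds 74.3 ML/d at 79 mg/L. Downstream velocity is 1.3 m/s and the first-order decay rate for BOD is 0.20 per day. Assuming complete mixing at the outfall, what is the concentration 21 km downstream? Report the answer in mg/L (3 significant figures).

74.3 ML/d = 0.86 m³/s.
After complete mixing, C₀ = (0.86·79 + 6.25·1.2) / 7.11 = 10.61 mg/L.
Travel time t = 2.1e+04 m / 1.3 m/s = 1.615e+04 s = 0.187 d.
C = 10.61·exp(−0.20·0.187) = 10.61·0.9633 = 10.22 mg/L.

10.2 mg/L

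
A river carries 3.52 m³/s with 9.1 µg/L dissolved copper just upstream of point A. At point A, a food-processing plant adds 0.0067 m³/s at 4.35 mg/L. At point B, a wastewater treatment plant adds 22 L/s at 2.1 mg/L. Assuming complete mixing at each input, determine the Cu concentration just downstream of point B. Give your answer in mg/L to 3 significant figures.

9.1 µg/L = 0.0091 mg/L.
After input A: C = (3.52·0.0091 + 0.0067·4.35) / 3.527 = 0.01735 mg/L.
22 L/s = 0.022 m³/s.
After input B: C = (3.527·0.01735 + 0.022·2.1) / 3.549 = 0.03026 mg/L.

0.0303 mg/L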